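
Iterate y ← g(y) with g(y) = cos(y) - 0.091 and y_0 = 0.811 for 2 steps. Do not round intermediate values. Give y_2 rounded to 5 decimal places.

y_1 = g(0.811000) = 0.597774
y_2 = g(0.597774) = 0.735591

0.73559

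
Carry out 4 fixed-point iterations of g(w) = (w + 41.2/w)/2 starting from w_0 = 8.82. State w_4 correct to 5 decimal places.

w_1 = g(8.820000) = 6.745601
w_2 = g(6.745601) = 6.426643
w_3 = g(6.426643) = 6.418727
w_4 = g(6.418727) = 6.418723

6.41872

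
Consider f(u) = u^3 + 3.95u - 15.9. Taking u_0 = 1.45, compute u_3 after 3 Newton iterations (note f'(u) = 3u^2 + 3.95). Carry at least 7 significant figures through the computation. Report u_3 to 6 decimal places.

u_0 = 1.450000: f = -7.123875, f' = 10.257500 → u_1 = 1.450000 - (-7.123875)/(10.257500) = 2.144504
u_1 = 2.144504: f = 2.433145, f' = 17.746692 → u_2 = 2.144504 - (2.433145)/(17.746692) = 2.007400
u_2 = 2.007400: f = 0.118357, f' = 16.038963 → u_3 = 2.007400 - (0.118357)/(16.038963) = 2.000021

2.000021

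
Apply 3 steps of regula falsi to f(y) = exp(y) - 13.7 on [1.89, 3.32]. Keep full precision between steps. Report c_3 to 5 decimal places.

f(1.890000) = -7.080631, f(3.320000) = 13.960351
step 1: c = 2.371218, f(c) = -2.989569 < 0 → new bracket [2.371218, 3.320000]
step 2: c = 2.538561, f(c) = -1.038561 < 0 → new bracket [2.538561, 3.320000]
step 3: c = 2.592670, f(c) = -0.334593 < 0 → new bracket [2.592670, 3.320000]

2.59267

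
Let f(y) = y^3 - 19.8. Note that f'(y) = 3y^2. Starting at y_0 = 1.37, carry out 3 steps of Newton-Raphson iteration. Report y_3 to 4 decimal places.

y_0 = 1.370000: f = -17.228647, f' = 5.630700 → y_1 = 1.370000 - (-17.228647)/(5.630700) = 4.429770
y_1 = 4.429770: f = 67.124767, f' = 58.868587 → y_2 = 4.429770 - (67.124767)/(58.868587) = 3.289522
y_2 = 3.289522: f = 15.795782, f' = 32.462872 → y_3 = 3.289522 - (15.795782)/(32.462872) = 2.802942

2.8029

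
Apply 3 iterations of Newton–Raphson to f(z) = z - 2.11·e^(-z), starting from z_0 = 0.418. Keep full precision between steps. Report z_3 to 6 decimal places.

f'(z) = 1 + 2.11·e^(-z)
z_0 = 0.418000: f = -0.971144, f' = 2.389144 → z_1 = 0.418000 - (-0.971144)/(2.389144) = 0.824482
z_1 = 0.824482: f = -0.100673, f' = 1.925155 → z_2 = 0.824482 - (-0.100673)/(1.925155) = 0.876775
z_2 = 0.876775: f = -0.001243, f' = 1.878019 → z_3 = 0.876775 - (-0.001243)/(1.878019) = 0.877437

0.877437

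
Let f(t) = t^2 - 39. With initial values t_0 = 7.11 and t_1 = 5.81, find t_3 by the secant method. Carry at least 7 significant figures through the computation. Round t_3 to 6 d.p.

Secant update: t_(k+1) = t_k − f(t_k)·(t_k − t_(k-1))/(f(t_k) − f(t_(k-1))).
f(t_0) = 11.552100, f(t_1) = -5.243900
t_2 = 5.810000 - (-5.243900)·(5.810000 - 7.110000)/(-5.243900 - (11.552100)) = 6.215875; f(t_2) = -0.362903
t_3 = 6.215875 - (-0.362903)·(6.215875 - 5.810000)/(-0.362903 - (-5.243900)) = 6.246051; f(t_3) = 0.013159

6.246051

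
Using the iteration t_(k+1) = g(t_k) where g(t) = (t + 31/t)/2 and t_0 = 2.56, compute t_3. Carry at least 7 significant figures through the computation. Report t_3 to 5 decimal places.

t_1 = g(2.560000) = 7.334688
t_2 = g(7.334688) = 5.780590
t_3 = g(5.780590) = 5.571682

5.57168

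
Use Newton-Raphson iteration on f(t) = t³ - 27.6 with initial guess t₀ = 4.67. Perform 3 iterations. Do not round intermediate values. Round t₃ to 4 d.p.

Newton update: t ← t − f(t)/f'(t).
f'(t) = 3t²
t_0 = 4.670000: f = 74.247563, f' = 65.426700 → t_1 = 4.670000 - (74.247563)/(65.426700) = 3.535179
t_1 = 3.535179: f = 16.580883, f' = 37.492481 → t_2 = 3.535179 - (16.580883)/(37.492481) = 3.092934
t_2 = 3.092934: f = 1.987748, f' = 28.698720 → t_3 = 3.092934 - (1.987748)/(28.698720) = 3.023671

3.0237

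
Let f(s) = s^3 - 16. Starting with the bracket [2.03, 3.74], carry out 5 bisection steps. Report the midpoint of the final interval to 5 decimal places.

2.53766

f(2.030000) = -7.634573, f(3.740000) = 36.313624 (opposite signs)
step 1: m = 2.885000, f(m) = 8.012504 > 0 → root in [2.030000, 2.885000]
step 2: m = 2.457500, f(m) = -1.158405 < 0 → root in [2.457500, 2.885000]
step 3: m = 2.671250, f(m) = 3.060909 > 0 → root in [2.457500, 2.671250]
step 4: m = 2.564375, f(m) = 0.863379 > 0 → root in [2.457500, 2.564375]
step 5: m = 2.510937, f(m) = -0.169023 < 0 → root in [2.510937, 2.564375]
Midpoint of [2.510937, 2.564375] = 2.537656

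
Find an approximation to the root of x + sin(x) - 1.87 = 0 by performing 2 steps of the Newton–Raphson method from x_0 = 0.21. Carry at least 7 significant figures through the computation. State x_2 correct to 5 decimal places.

1.01716

f'(x) = 1 + cos(x)
x_0 = 0.210000: f = -1.451540, f' = 1.978031 → x_1 = 0.210000 - (-1.451540)/(1.978031) = 0.943831
x_1 = 0.943831: f = -0.116358, f' = 1.586690 → x_2 = 0.943831 - (-0.116358)/(1.586690) = 1.017164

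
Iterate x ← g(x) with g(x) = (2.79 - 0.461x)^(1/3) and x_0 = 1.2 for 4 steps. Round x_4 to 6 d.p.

x_1 = g(1.200000) = 1.307803
x_2 = g(1.307803) = 1.298045
x_3 = g(1.298045) = 1.298934
x_4 = g(1.298934) = 1.298853

1.298853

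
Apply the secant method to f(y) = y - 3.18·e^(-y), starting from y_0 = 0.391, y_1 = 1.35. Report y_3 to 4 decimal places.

f(y_0) = -1.759889, f(y_1) = 0.525616
y_2 = 1.350000 - (0.525616)·(1.350000 - 0.391000)/(0.525616 - (-1.759889)) = 1.129451; f(y_2) = 0.101641
y_3 = 1.129451 - (0.101641)·(1.129451 - 1.350000)/(0.101641 - (0.525616)) = 1.076578; f(y_3) = -0.007038

1.0766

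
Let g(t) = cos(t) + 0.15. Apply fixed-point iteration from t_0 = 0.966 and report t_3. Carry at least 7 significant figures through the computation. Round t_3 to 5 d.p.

t_1 = g(0.966000) = 0.718595
t_2 = g(0.718595) = 0.902732
t_3 = g(0.902732) = 0.769468

0.76947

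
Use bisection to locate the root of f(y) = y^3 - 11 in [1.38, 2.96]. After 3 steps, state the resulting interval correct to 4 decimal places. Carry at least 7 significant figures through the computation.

[2.1700, 2.3675]

f(1.380000) = -8.371928, f(2.960000) = 14.934336 (opposite signs)
step 1: m = 2.170000, f(m) = -0.781687 < 0 → root in [2.170000, 2.960000]
step 2: m = 2.565000, f(m) = 5.875712 > 0 → root in [2.170000, 2.565000]
step 3: m = 2.367500, f(m) = 2.269971 > 0 → root in [2.170000, 2.367500]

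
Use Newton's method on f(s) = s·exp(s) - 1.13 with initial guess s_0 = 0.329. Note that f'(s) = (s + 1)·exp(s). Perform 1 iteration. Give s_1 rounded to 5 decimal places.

0.69333

Newton update: s ← s − f(s)/f'(s).
s_0 = 0.329000: f = -0.672829, f' = 1.846749 → s_1 = 0.329000 - (-0.672829)/(1.846749) = 0.693332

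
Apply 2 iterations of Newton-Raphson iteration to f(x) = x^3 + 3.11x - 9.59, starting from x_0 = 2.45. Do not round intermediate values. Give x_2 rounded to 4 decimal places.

1.6630

Newton update: x ← x − f(x)/f'(x).
f'(x) = 3x^2 + 3.11
x_0 = 2.450000: f = 12.735625, f' = 21.117500 → x_1 = 2.450000 - (12.735625)/(21.117500) = 1.846916
x_1 = 1.846916: f = 2.453922, f' = 13.343297 → x_2 = 1.846916 - (2.453922)/(13.343297) = 1.663009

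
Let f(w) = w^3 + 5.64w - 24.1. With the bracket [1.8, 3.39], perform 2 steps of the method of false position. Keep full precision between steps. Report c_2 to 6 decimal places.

False-position update: c = (a·f(b) − b·f(a))/(f(b) − f(a)); replace the endpoint whose sign matches f(c).
f(1.800000) = -8.116000, f(3.390000) = 33.977819
step 1: c = 2.106564, f(c) = -2.870870 < 0 → new bracket [2.106564, 3.390000]
step 2: c = 2.206556, f(c) = -0.911549 < 0 → new bracket [2.206556, 3.390000]

2.206556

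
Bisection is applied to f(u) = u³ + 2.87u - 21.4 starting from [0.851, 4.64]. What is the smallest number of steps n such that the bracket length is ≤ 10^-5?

19

Initial width b − a = 4.64 − 0.851 = 3.789000.
After n steps the width is (b−a)/2^n; need (b−a)/2^n ≤ 10^-5.
So n ≥ log₂(3.789000/10^-5) = log₂(378900.0000) ≈ 18.5315.
Hence n = 19.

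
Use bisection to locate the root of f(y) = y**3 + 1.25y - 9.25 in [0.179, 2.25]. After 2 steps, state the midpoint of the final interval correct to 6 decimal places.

1.991125

f(0.179000) = -9.020515, f(2.250000) = 4.953125 (opposite signs)
step 1: m = 1.214500, f(m) = -5.940475 < 0 → root in [1.214500, 2.250000]
step 2: m = 1.732250, f(m) = -1.886742 < 0 → root in [1.732250, 2.250000]
Midpoint of [1.732250, 2.250000] = 1.991125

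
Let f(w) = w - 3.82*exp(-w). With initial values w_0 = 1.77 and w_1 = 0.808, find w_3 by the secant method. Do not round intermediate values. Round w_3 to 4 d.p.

1.1831

f(w_0) = 1.119328, f(w_1) = -0.894760
w_2 = 0.808000 - (-0.894760)·(0.808000 - 1.770000)/(-0.894760 - (1.119328)) = 1.235369; f(w_2) = 0.124790
w_3 = 1.235369 - (0.124790)·(1.235369 - 0.808000)/(0.124790 - (-0.894760)) = 1.183060; f(w_3) = 0.012842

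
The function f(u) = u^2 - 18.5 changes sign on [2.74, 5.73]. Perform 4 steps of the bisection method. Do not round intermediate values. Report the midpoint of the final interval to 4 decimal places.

4.3284

f(2.740000) = -10.992400, f(5.730000) = 14.332900 (opposite signs)
step 1: m = 4.235000, f(m) = -0.564775 < 0 → root in [4.235000, 5.730000]
step 2: m = 4.982500, f(m) = 6.325306 > 0 → root in [4.235000, 4.982500]
step 3: m = 4.608750, f(m) = 2.740577 > 0 → root in [4.235000, 4.608750]
step 4: m = 4.421875, f(m) = 1.052979 > 0 → root in [4.235000, 4.421875]
Midpoint of [4.235000, 4.421875] = 4.328437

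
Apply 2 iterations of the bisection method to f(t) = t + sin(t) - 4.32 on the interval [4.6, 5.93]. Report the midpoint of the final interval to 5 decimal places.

5.09875

f(4.600000) = -0.713691, f(5.930000) = 1.264112 (opposite signs)
step 1: m = 5.265000, f(m) = 0.093843 > 0 → root in [4.600000, 5.265000]
step 2: m = 4.932500, f(m) = -0.363373 < 0 → root in [4.932500, 5.265000]
Midpoint of [4.932500, 5.265000] = 5.098750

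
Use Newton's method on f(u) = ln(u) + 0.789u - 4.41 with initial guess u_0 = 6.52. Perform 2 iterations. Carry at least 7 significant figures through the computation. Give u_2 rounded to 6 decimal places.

f'(u) = 1/u + 0.789
u_0 = 6.520000: f = 2.609154, f' = 0.942374 → u_1 = 6.520000 - (2.609154)/(0.942374) = 3.751297
u_1 = 3.751297: f = -0.128125, f' = 1.055574 → u_2 = 3.751297 - (-0.128125)/(1.055574) = 3.872676

3.872676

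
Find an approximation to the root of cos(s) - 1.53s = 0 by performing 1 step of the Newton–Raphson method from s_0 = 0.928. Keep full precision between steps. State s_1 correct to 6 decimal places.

0.575959

Newton update: s ← s − f(s)/f'(s).
f'(s) = -sin(s) - 1.53
s_0 = 0.928000: f = -0.820404, f' = -2.330423 → s_1 = 0.928000 - (-0.820404)/(-2.330423) = 0.575959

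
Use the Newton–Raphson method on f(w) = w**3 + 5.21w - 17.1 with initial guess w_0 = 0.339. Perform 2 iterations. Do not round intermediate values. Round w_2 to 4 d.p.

Newton update: w ← w − f(w)/f'(w).
f'(w) = 3w**2 + 5.21
w_0 = 0.339000: f = -15.294852, f' = 5.554763 → w_1 = 0.339000 - (-15.294852)/(5.554763) = 3.092466
w_1 = 3.092466: f = 28.586075, f' = 33.900040 → w_2 = 3.092466 - (28.586075)/(33.900040) = 2.249220

2.2492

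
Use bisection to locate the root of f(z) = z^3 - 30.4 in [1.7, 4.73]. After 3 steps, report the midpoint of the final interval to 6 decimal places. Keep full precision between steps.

f(1.700000) = -25.487000, f(4.730000) = 75.423817 (opposite signs)
step 1: m = 3.215000, f(m) = 2.830963 > 0 → root in [1.700000, 3.215000]
step 2: m = 2.457500, f(m) = -15.558405 < 0 → root in [2.457500, 3.215000]
step 3: m = 2.836250, f(m) = -7.584314 < 0 → root in [2.836250, 3.215000]
Midpoint of [2.836250, 3.215000] = 3.025625

3.025625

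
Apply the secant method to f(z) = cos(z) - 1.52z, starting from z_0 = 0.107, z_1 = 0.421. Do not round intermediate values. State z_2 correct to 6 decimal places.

0.574247

f(z_0) = 0.831641, f(z_1) = 0.272761
z_2 = 0.421000 - (0.272761)·(0.421000 - 0.107000)/(0.272761 - (0.831641)) = 0.574247; f(z_2) = -0.033254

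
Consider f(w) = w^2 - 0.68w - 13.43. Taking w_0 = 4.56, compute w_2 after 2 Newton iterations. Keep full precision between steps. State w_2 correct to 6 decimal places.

Newton update: w ← w − f(w)/f'(w).
f'(w) = 2w - 0.68
w_0 = 4.560000: f = 4.262800, f' = 8.440000 → w_1 = 4.560000 - (4.262800)/(8.440000) = 4.054929
w_1 = 4.054929: f = 0.255097, f' = 7.429858 → w_2 = 4.054929 - (0.255097)/(7.429858) = 4.020595

4.020595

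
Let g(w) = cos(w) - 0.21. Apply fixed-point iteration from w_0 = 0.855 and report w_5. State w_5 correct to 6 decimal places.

0.593706

w_1 = g(0.855000) = 0.446219
w_2 = g(0.446219) = 0.692085
w_3 = g(0.692085) = 0.559917
w_4 = g(0.559917) = 0.637299
w_5 = g(0.637299) = 0.593706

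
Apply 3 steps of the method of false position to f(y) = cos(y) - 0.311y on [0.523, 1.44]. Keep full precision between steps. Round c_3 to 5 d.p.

f(0.523000) = 0.703672, f(1.440000) = -0.317416
step 1: c = 1.154941, f(c) = 0.044786 > 0 → new bracket [1.154941, 1.440000]
step 2: c = 1.190188, f(c) = 0.001337 > 0 → new bracket [1.190188, 1.440000]
step 3: c = 1.191236, f(c) = 0.000038 > 0 → new bracket [1.191236, 1.440000]

1.19124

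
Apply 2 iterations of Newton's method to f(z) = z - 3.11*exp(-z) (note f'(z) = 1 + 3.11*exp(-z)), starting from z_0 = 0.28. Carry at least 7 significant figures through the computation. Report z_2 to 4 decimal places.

Newton update: z ← z − f(z)/f'(z).
z_0 = 0.280000: f = -2.070487, f' = 3.350487 → z_1 = 0.280000 - (-2.070487)/(3.350487) = 0.897966
z_1 = 0.897966: f = -0.369040, f' = 2.267006 → z_2 = 0.897966 - (-0.369040)/(2.267006) = 1.060753

1.0608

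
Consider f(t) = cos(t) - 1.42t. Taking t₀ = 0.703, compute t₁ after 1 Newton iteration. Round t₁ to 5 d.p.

f'(t) = -sin(t) - 1.42
t_0 = 0.703000: f = -0.235354, f' = -2.066509 → t_1 = 0.703000 - (-0.235354)/(-2.066509) = 0.589110

0.58911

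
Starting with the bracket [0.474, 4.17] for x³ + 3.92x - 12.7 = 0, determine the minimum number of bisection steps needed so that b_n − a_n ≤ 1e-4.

16

Initial width b − a = 4.17 − 0.474 = 3.696000.
After n steps the width is (b−a)/2^n; need (b−a)/2^n ≤ 1e-4.
So n ≥ log₂(3.696000/1e-4) = log₂(36960.0000) ≈ 15.1737.
Hence n = 16.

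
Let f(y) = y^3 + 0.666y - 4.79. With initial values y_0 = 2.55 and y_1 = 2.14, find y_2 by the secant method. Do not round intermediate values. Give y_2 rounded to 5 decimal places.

f(y_0) = 13.489675, f(y_1) = 6.435584
y_2 = 2.140000 - (6.435584)·(2.140000 - 2.550000)/(6.435584 - (13.489675)) = 1.765949; f(y_2) = 1.893368

1.76595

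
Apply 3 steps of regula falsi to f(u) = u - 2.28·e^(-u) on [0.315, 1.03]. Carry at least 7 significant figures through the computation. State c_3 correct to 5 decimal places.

False-position update: c = (a·f(b) − b·f(a))/(f(b) − f(a)); replace the endpoint whose sign matches f(c).
f(0.315000) = -1.348919, f(1.030000) = 0.216024
step 1: c = 0.931302, f(c) = 0.032889 > 0 → new bracket [0.315000, 0.931302]
step 2: c = 0.916633, f(c) = 0.004944 > 0 → new bracket [0.315000, 0.916633]
step 3: c = 0.914435, f(c) = 0.000742 > 0 → new bracket [0.315000, 0.914435]

0.91444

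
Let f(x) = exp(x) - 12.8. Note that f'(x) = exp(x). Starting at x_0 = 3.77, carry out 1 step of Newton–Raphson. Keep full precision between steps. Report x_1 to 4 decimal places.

x_0 = 3.770000: f = 30.580065, f' = 43.380065 → x_1 = 3.770000 - (30.580065)/(43.380065) = 3.065066

3.0651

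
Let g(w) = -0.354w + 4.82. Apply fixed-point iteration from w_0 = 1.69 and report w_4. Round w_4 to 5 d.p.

3.53046

w_1 = g(1.690000) = 4.221740
w_2 = g(4.221740) = 3.325504
w_3 = g(3.325504) = 3.642772
w_4 = g(3.642772) = 3.530459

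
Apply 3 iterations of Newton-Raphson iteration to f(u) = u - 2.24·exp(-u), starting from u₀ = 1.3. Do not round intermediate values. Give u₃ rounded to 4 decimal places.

f'(u) = 1 + 2.24·exp(-u)
u_0 = 1.300000: f = 0.689529, f' = 1.610471 → u_1 = 1.300000 - (0.689529)/(1.610471) = 0.871847
u_1 = 0.871847: f = -0.064874, f' = 1.936720 → u_2 = 0.871847 - (-0.064874)/(1.936720) = 0.905343
u_2 = 0.905343: f = -0.000520, f' = 1.905863 → u_3 = 0.905343 - (-0.000520)/(1.905863) = 0.905616

0.9056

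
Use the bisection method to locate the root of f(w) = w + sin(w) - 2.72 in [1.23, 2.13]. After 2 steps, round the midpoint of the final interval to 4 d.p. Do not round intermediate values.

1.7925

f(1.230000) = -0.547511, f(2.130000) = 0.257678 (opposite signs)
step 1: m = 1.680000, f(m) = -0.045957 < 0 → root in [1.680000, 2.130000]
step 2: m = 1.905000, f(m) = 0.129672 > 0 → root in [1.680000, 1.905000]
Midpoint of [1.680000, 1.905000] = 1.792500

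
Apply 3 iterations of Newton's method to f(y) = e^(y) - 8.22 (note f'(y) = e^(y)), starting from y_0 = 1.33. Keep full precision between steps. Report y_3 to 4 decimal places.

2.1089

y_0 = 1.330000: f = -4.438957, f' = 3.781043 → y_1 = 1.330000 - (-4.438957)/(3.781043) = 2.504003
y_1 = 2.504003: f = 4.011359, f' = 12.231359 → y_2 = 2.504003 - (4.011359)/(12.231359) = 2.176046
y_2 = 2.176046: f = 0.591398, f' = 8.811398 → y_3 = 2.176046 - (0.591398)/(8.811398) = 2.108929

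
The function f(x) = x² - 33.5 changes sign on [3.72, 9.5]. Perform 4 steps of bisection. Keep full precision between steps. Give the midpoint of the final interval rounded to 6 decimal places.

5.706875

f(3.720000) = -19.661600, f(9.500000) = 56.750000 (opposite signs)
step 1: m = 6.610000, f(m) = 10.192100 > 0 → root in [3.720000, 6.610000]
step 2: m = 5.165000, f(m) = -6.822775 < 0 → root in [5.165000, 6.610000]
step 3: m = 5.887500, f(m) = 1.162656 > 0 → root in [5.165000, 5.887500]
step 4: m = 5.526250, f(m) = -2.960561 < 0 → root in [5.526250, 5.887500]
Midpoint of [5.526250, 5.887500] = 5.706875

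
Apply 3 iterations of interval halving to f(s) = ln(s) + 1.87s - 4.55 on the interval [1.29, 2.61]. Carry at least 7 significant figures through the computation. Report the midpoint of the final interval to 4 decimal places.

f(1.290000) = -1.883058, f(2.610000) = 1.290050 (opposite signs)
step 1: m = 1.950000, f(m) = -0.235671 < 0 → root in [1.950000, 2.610000]
step 2: m = 2.280000, f(m) = 0.537775 > 0 → root in [1.950000, 2.280000]
step 3: m = 2.115000, f(m) = 0.154105 > 0 → root in [1.950000, 2.115000]
Midpoint of [1.950000, 2.115000] = 2.032500

2.0325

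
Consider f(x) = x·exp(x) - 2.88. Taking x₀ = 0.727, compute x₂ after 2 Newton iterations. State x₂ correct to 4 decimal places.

1.0340

f'(x) = (x + 1)·exp(x)
x_0 = 0.727000: f = -1.375935, f' = 3.572929 → x_1 = 0.727000 - (-1.375935)/(3.572929) = 1.112100
x_1 = 1.112100: f = 0.501604, f' = 6.422342 → x_2 = 1.112100 - (0.501604)/(6.422342) = 1.033997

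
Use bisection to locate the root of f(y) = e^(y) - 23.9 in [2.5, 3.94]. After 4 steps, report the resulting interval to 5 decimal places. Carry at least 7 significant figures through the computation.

f(2.500000) = -11.717506, f(3.940000) = 27.518601 (opposite signs)
step 1: m = 3.220000, f(m) = 1.128120 > 0 → root in [2.500000, 3.220000]
step 2: m = 2.860000, f(m) = -6.438473 < 0 → root in [2.860000, 3.220000]
step 3: m = 3.040000, f(m) = -2.994757 < 0 → root in [3.040000, 3.220000]
step 4: m = 3.130000, f(m) = -1.026020 < 0 → root in [3.130000, 3.220000]

[3.13000, 3.22000]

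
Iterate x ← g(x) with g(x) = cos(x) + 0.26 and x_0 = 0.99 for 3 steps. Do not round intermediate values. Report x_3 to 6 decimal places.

x_1 = g(0.990000) = 0.808690
x_2 = g(0.808690) = 0.950447
x_3 = g(0.950447) = 0.841320

0.841320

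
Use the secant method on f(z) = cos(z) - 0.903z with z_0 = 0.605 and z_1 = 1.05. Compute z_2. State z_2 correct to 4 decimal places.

f(z_0) = 0.276187, f(z_1) = -0.450579
z_2 = 1.050000 - (-0.450579)·(1.050000 - 0.605000)/(-0.450579 - (0.276187)) = 0.774110; f(z_2) = 0.016022

0.7741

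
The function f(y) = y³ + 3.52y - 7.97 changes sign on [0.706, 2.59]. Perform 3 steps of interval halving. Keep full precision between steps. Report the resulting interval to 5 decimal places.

f(0.706000) = -5.132984, f(2.590000) = 18.520779 (opposite signs)
step 1: m = 1.648000, f(m) = 2.306770 > 0 → root in [0.706000, 1.648000]
step 2: m = 1.177000, f(m) = -2.196428 < 0 → root in [1.177000, 1.648000]
step 3: m = 1.412500, f(m) = -0.179842 < 0 → root in [1.412500, 1.648000]

[1.41250, 1.64800]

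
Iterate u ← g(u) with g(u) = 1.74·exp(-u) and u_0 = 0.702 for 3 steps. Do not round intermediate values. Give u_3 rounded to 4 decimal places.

u_1 = g(0.702000) = 0.862332
u_2 = g(0.862332) = 0.734587
u_3 = g(0.734587) = 0.834684

0.8347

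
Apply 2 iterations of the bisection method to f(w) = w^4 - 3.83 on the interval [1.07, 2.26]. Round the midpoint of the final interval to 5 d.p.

1.51625

f(1.070000) = -2.519204, f(2.260000) = 22.257578 (opposite signs)
step 1: m = 1.665000, f(m) = 3.855231 > 0 → root in [1.070000, 1.665000]
step 2: m = 1.367500, f(m) = -0.332890 < 0 → root in [1.367500, 1.665000]
Midpoint of [1.367500, 1.665000] = 1.516250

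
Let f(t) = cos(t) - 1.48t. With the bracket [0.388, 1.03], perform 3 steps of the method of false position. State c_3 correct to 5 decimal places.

f(0.388000) = 0.351428, f(1.030000) = -1.009581
step 1: c = 0.553772, f(c) = 0.030965 > 0 → new bracket [0.553772, 1.030000]
step 2: c = 0.567943, f(c) = 0.002453 > 0 → new bracket [0.567943, 1.030000]
step 3: c = 0.569063, f(c) = 0.000193 > 0 → new bracket [0.569063, 1.030000]

0.56906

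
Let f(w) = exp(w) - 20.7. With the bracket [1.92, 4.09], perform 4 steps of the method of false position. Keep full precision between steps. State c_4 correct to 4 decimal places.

f(1.920000) = -13.879042, f(4.090000) = 39.039892
step 1: c = 2.489126, f(c) = -8.649266 < 0 → new bracket [2.489126, 4.090000]
step 2: c = 2.779472, f(c) = -4.589483 < 0 → new bracket [2.779472, 4.090000]
step 3: c = 2.917330, f(c) = -2.208152 < 0 → new bracket [2.917330, 4.090000]
step 4: c = 2.980107, f(c) = -1.010075 < 0 → new bracket [2.980107, 4.090000]

2.9801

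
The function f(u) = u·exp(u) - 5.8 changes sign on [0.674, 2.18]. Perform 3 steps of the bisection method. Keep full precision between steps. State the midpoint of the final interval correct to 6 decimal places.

f(0.674000) = -4.477565, f(2.180000) = 13.484948 (opposite signs)
step 1: m = 1.427000, f(m) = 0.145142 > 0 → root in [0.674000, 1.427000]
step 2: m = 1.050500, f(m) = -2.796536 < 0 → root in [1.050500, 1.427000]
step 3: m = 1.238750, f(m) = -1.524706 < 0 → root in [1.238750, 1.427000]
Midpoint of [1.238750, 1.427000] = 1.332875

1.332875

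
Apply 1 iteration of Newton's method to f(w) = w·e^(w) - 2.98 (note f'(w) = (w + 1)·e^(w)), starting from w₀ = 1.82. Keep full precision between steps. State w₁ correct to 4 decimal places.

Newton update: w ← w − f(w)/f'(w).
w_0 = 1.820000: f = 8.252782, f' = 17.404641 → w_1 = 1.820000 - (8.252782)/(17.404641) = 1.345829

1.3458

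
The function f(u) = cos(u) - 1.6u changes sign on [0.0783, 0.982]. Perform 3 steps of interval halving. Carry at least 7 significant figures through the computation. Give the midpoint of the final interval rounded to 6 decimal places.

0.586631

f(0.078300) = 0.871656, f(0.982000) = -1.015840 (opposite signs)
step 1: m = 0.530150, f(m) = 0.014491 > 0 → root in [0.530150, 0.982000]
step 2: m = 0.756075, f(m) = -0.482186 < 0 → root in [0.530150, 0.756075]
step 3: m = 0.643112, f(m) = -0.228747 < 0 → root in [0.530150, 0.643112]
Midpoint of [0.530150, 0.643112] = 0.586631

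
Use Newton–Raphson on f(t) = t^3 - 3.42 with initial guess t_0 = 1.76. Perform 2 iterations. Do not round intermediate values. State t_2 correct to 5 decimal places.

f'(t) = 3t^2
t_0 = 1.760000: f = 2.031776, f' = 9.292800 → t_1 = 1.760000 - (2.031776)/(9.292800) = 1.541360
t_1 = 1.541360: f = 0.241950, f' = 7.127374 → t_2 = 1.541360 - (0.241950)/(7.127374) = 1.507414

1.50741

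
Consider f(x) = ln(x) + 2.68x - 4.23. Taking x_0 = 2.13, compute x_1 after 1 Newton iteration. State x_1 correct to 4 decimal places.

Newton update: x ← x − f(x)/f'(x).
f'(x) = 1/x + 2.68
x_0 = 2.130000: f = 2.234522, f' = 3.149484 → x_1 = 2.130000 - (2.234522)/(3.149484) = 1.420512

1.4205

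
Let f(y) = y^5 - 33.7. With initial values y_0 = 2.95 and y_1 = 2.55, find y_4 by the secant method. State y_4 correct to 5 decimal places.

f(y_0) = 189.713843, f(y_1) = 74.120391
y_2 = 2.550000 - (74.120391)·(2.550000 - 2.950000)/(74.120391 - (189.713843)) = 2.293514; f(y_2) = 29.760945
y_3 = 2.293514 - (29.760945)·(2.293514 - 2.550000)/(29.760945 - (74.120391)) = 2.121436; f(y_3) = 9.268413
y_4 = 2.121436 - (9.268413)·(2.121436 - 2.293514)/(9.268413 - (29.760945)) = 2.043608; f(y_4) = 1.944112

2.04361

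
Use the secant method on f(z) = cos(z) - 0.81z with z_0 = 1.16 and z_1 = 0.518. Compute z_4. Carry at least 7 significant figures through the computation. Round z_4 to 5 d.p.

f(z_0) = -0.540260, f(z_1) = 0.449231
z_2 = 0.518000 - (0.449231)·(0.518000 - 1.160000)/(0.449231 - (-0.540260)) = 0.809469; f(z_2) = 0.034213
z_3 = 0.809469 - (0.034213)·(0.809469 - 0.518000)/(0.034213 - (0.449231)) = 0.833497; f(z_3) = -0.002841
z_4 = 0.833497 - (-0.002841)·(0.833497 - 0.809469)/(-0.002841 - (0.034213)) = 0.831654; f(z_4) = 0.000014

0.83165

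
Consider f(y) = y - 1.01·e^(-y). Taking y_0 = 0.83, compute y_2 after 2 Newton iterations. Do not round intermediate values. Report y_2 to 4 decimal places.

0.5707

Newton update: y ← y − f(y)/f'(y).
f'(y) = 1 + 1.01·e^(-y)
y_0 = 0.830000: f = 0.389590, f' = 1.440410 → y_1 = 0.830000 - (0.389590)/(1.440410) = 0.559528
y_1 = 0.559528: f = -0.017665, f' = 1.577193 → y_2 = 0.559528 - (-0.017665)/(1.577193) = 0.570729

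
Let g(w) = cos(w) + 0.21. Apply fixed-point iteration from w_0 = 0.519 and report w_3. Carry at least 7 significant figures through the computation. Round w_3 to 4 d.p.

0.9858

w_1 = g(0.519000) = 1.078316
w_2 = g(1.078316) = 0.682813
w_3 = g(0.682813) = 0.985801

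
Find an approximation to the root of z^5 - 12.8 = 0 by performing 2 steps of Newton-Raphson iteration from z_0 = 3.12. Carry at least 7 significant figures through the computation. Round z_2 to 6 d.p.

Newton update: z ← z − f(z)/f'(z).
f'(z) = 5z^4
z_0 = 3.120000: f = 282.846655, f' = 473.792717 → z_1 = 3.120000 - (282.846655)/(473.792717) = 2.523016
z_1 = 2.523016: f = 89.435106, f' = 202.604947 → z_2 = 2.523016 - (89.435106)/(202.604947) = 2.081590

2.081590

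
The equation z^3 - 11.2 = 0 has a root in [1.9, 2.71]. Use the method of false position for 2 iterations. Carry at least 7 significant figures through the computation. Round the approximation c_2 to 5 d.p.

f(1.900000) = -4.341000, f(2.710000) = 8.702511
step 1: c = 2.169575, f(c) = -0.987684 < 0 → new bracket [2.169575, 2.710000]
step 2: c = 2.224659, f(c) = -0.189926 < 0 → new bracket [2.224659, 2.710000]

2.22466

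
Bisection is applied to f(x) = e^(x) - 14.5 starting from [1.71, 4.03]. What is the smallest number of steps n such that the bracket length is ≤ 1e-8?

Initial width b − a = 4.03 − 1.71 = 2.320000.
After n steps the width is (b−a)/2^n; need (b−a)/2^n ≤ 1e-8.
So n ≥ log₂(2.320000/1e-8) = log₂(232000000.0000) ≈ 27.7895.
Hence n = 28.

28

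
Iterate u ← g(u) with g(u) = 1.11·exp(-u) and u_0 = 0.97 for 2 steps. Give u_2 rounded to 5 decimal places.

0.72875

u_1 = g(0.970000) = 0.420782
u_2 = g(0.420782) = 0.728752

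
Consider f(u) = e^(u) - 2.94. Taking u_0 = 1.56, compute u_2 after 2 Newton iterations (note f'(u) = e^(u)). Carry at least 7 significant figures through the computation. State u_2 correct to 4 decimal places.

1.0832

u_0 = 1.560000: f = 1.818821, f' = 4.758821 → u_1 = 1.560000 - (1.818821)/(4.758821) = 1.177800
u_1 = 1.177800: f = 0.307223, f' = 3.247223 → u_2 = 1.177800 - (0.307223)/(3.247223) = 1.083189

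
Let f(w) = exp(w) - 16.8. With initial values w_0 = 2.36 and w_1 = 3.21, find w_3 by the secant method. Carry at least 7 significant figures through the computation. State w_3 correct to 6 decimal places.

2.804919

Secant update: w_(k+1) = w_k − f(w_k)·(w_k − w_(k-1))/(f(w_k) − f(w_(k-1))).
f(w_0) = -6.209049, f(w_1) = 7.979086
w_2 = 3.210000 - (7.979086)·(3.210000 - 2.360000)/(7.979086 - (-6.209049)) = 2.731979; f(w_2) = -1.436736
w_3 = 2.731979 - (-1.436736)·(2.731979 - 3.210000)/(-1.436736 - (7.979086)) = 2.804919; f(w_3) = -0.274260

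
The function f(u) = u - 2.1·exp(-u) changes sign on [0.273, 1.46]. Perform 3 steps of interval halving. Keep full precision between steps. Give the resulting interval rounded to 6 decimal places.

[0.866500, 1.014875]

f(0.273000) = -1.325295, f(1.460000) = 0.972304 (opposite signs)
step 1: m = 0.866500, f(m) = -0.016383 < 0 → root in [0.866500, 1.460000]
step 2: m = 1.163250, f(m) = 0.507065 > 0 → root in [0.866500, 1.163250]
step 3: m = 1.014875, f(m) = 0.253735 > 0 → root in [0.866500, 1.014875]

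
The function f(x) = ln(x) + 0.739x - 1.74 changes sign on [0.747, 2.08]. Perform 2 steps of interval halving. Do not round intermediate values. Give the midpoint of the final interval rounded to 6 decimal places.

1.580125

f(0.747000) = -1.479657, f(2.080000) = 0.529488 (opposite signs)
step 1: m = 1.413500, f(m) = -0.349355 < 0 → root in [1.413500, 2.080000]
step 2: m = 1.746750, f(m) = 0.108605 > 0 → root in [1.413500, 1.746750]
Midpoint of [1.413500, 1.746750] = 1.580125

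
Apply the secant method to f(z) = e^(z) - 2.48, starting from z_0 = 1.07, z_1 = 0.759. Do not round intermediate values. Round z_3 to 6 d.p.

Secant update: z_(k+1) = z_k − f(z_k)·(z_k − z_(k-1))/(f(z_k) − f(z_(k-1))).
f(z_0) = 0.435379, f(z_1) = -0.343861
z_2 = 0.759000 - (-0.343861)·(0.759000 - 1.070000)/(-0.343861 - (0.435379)) = 0.896237; f(z_2) = -0.029635
z_3 = 0.896237 - (-0.029635)·(0.896237 - 0.759000)/(-0.029635 - (-0.343861)) = 0.909180; f(z_3) = 0.002286

0.909180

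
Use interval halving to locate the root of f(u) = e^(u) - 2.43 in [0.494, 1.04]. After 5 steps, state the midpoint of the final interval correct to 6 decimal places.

f(0.494000) = -0.791141, f(1.040000) = 0.399217 (opposite signs)
step 1: m = 0.767000, f(m) = -0.276703 < 0 → root in [0.767000, 1.040000]
step 2: m = 0.903500, f(m) = 0.038227 > 0 → root in [0.767000, 0.903500]
step 3: m = 0.835250, f(m) = -0.124610 < 0 → root in [0.835250, 0.903500]
step 4: m = 0.869375, f(m) = -0.044580 < 0 → root in [0.869375, 0.903500]
step 5: m = 0.886437, f(m) = -0.003530 < 0 → root in [0.886437, 0.903500]
Midpoint of [0.886437, 0.903500] = 0.894969

0.894969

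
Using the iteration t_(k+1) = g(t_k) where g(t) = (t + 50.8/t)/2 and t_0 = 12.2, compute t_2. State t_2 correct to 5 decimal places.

t_1 = g(12.200000) = 8.181967
t_2 = g(8.181967) = 7.195372

7.19537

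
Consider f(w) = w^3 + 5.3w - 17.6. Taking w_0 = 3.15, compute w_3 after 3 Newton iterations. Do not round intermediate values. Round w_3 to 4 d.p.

Newton update: w ← w − f(w)/f'(w).
f'(w) = 3w^2 + 5.3
w_0 = 3.150000: f = 30.350875, f' = 35.067500 → w_1 = 3.150000 - (30.350875)/(35.067500) = 2.284501
w_1 = 2.284501: f = 6.430547, f' = 20.956839 → w_2 = 2.284501 - (6.430547)/(20.956839) = 1.977654
w_2 = 1.977654: f = 0.616402, f' = 17.033348 → w_3 = 1.977654 - (0.616402)/(17.033348) = 1.941466

1.9415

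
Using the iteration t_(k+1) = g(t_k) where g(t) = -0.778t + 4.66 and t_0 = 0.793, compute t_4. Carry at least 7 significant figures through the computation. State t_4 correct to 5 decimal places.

t_1 = g(0.793000) = 4.043046
t_2 = g(4.043046) = 1.514510
t_3 = g(1.514510) = 3.481711
t_4 = g(3.481711) = 1.951229

1.95123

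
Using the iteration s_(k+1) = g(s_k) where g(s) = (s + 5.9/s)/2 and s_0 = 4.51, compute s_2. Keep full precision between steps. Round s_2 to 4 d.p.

2.4686

s_1 = g(4.510000) = 2.909102
s_2 = g(2.909102) = 2.468610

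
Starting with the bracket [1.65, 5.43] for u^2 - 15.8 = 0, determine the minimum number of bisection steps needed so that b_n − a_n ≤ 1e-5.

Initial width b − a = 5.43 − 1.65 = 3.780000.
After n steps the width is (b−a)/2^n; need (b−a)/2^n ≤ 1e-5.
So n ≥ log₂(3.780000/1e-5) = log₂(378000.0000) ≈ 18.5280.
Hence n = 19.

19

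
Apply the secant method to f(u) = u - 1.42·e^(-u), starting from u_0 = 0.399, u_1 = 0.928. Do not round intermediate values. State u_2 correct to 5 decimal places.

0.71729

f(u_0) = -0.553807, f(u_1) = 0.366612
u_2 = 0.928000 - (0.366612)·(0.928000 - 0.399000)/(0.366612 - (-0.553807)) = 0.717294; f(u_2) = 0.024233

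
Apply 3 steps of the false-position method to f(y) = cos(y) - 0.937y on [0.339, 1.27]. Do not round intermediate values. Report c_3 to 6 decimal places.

f(0.339000) = 0.625445, f(1.270000) = -0.893709
step 1: c = 0.722298, f(c) = 0.073495 > 0 → new bracket [0.722298, 1.270000]
step 2: c = 0.763916, f(c) = 0.006343 > 0 → new bracket [0.763916, 1.270000]
step 3: c = 0.767483, f(c) = 0.000529 > 0 → new bracket [0.767483, 1.270000]

0.767483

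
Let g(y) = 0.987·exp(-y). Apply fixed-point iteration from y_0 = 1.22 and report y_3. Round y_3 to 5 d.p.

y_1 = g(1.220000) = 0.291392
y_2 = g(0.291392) = 0.737509
y_3 = g(0.737509) = 0.472086

0.47209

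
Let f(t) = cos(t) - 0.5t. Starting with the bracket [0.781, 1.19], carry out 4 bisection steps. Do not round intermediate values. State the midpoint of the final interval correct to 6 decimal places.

1.023844

f(0.781000) = 0.319710, f(1.190000) = -0.223340 (opposite signs)
step 1: m = 0.985500, f(m) = 0.059696 > 0 → root in [0.985500, 1.190000]
step 2: m = 1.087750, f(m) = -0.079396 < 0 → root in [0.985500, 1.087750]
step 3: m = 1.036625, f(m) = -0.009185 < 0 → root in [0.985500, 1.036625]
step 4: m = 1.011062, f(m) = 0.025429 > 0 → root in [1.011062, 1.036625]
Midpoint of [1.011062, 1.036625] = 1.023844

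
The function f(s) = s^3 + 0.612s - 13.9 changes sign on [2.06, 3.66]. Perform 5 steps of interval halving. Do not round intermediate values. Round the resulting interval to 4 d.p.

f(2.060000) = -3.897464, f(3.660000) = 37.367816 (opposite signs)
step 1: m = 2.860000, f(m) = 11.243976 > 0 → root in [2.060000, 2.860000]
step 2: m = 2.460000, f(m) = 2.492456 > 0 → root in [2.060000, 2.460000]
step 3: m = 2.260000, f(m) = -0.973704 < 0 → root in [2.260000, 2.460000]
step 4: m = 2.360000, f(m) = 0.688576 > 0 → root in [2.260000, 2.360000]
step 5: m = 2.310000, f(m) = -0.159889 < 0 → root in [2.310000, 2.360000]

[2.3100, 2.3600]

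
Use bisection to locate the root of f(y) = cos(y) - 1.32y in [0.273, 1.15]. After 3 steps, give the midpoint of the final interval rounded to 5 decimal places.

0.65669

f(0.273000) = 0.602606, f(1.150000) = -1.109513 (opposite signs)
step 1: m = 0.711500, f(m) = -0.181797 < 0 → root in [0.273000, 0.711500]
step 2: m = 0.492250, f(m) = 0.231502 > 0 → root in [0.492250, 0.711500]
step 3: m = 0.601875, f(m) = 0.029800 > 0 → root in [0.601875, 0.711500]
Midpoint of [0.601875, 0.711500] = 0.656688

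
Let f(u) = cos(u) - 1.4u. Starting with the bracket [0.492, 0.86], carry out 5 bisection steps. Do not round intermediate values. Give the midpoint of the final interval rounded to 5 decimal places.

f(0.492000) = 0.192590, f(0.860000) = -0.551563 (opposite signs)
step 1: m = 0.676000, f(m) = -0.166318 < 0 → root in [0.492000, 0.676000]
step 2: m = 0.584000, f(m) = 0.016664 > 0 → root in [0.584000, 0.676000]
step 3: m = 0.630000, f(m) = -0.073972 < 0 → root in [0.584000, 0.630000]
step 4: m = 0.607000, f(m) = -0.028437 < 0 → root in [0.584000, 0.607000]
step 5: m = 0.595500, f(m) = -0.005832 < 0 → root in [0.584000, 0.595500]
Midpoint of [0.584000, 0.595500] = 0.589750

0.58975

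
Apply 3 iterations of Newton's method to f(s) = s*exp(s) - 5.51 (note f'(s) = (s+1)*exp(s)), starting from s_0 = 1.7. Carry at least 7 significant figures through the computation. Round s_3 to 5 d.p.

1.38260

s_0 = 1.700000: f = 3.795711, f' = 14.779658 → s_1 = 1.700000 - (3.795711)/(14.779658) = 1.443180
s_1 = 1.443180: f = 0.600626, f' = 10.344765 → s_2 = 1.443180 - (0.600626)/(10.344765) = 1.385119
s_2 = 1.385119: f = 0.023970, f' = 9.529273 → s_3 = 1.385119 - (0.023970)/(9.529273) = 1.382604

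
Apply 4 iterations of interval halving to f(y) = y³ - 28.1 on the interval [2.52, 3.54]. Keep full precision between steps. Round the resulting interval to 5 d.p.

f(2.520000) = -12.096992, f(3.540000) = 16.261864 (opposite signs)
step 1: m = 3.030000, f(m) = -0.281873 < 0 → root in [3.030000, 3.540000]
step 2: m = 3.285000, f(m) = 7.349174 > 0 → root in [3.030000, 3.285000]
step 3: m = 3.157500, f(m) = 3.379663 > 0 → root in [3.030000, 3.157500]
step 4: m = 3.093750, f(m) = 1.511176 > 0 → root in [3.030000, 3.093750]

[3.03000, 3.09375]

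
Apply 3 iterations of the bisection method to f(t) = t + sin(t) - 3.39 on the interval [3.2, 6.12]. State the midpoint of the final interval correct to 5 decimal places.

f(3.200000) = -0.248374, f(6.120000) = 2.567538 (opposite signs)
step 1: m = 4.660000, f(m) = 0.271372 > 0 → root in [3.200000, 4.660000]
step 2: m = 3.930000, f(m) = -0.169231 < 0 → root in [3.930000, 4.660000]
step 3: m = 4.295000, f(m) = -0.009150 < 0 → root in [4.295000, 4.660000]
Midpoint of [4.295000, 4.660000] = 4.477500

4.47750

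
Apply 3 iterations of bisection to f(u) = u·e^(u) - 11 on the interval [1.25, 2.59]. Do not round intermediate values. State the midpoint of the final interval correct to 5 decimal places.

f(1.250000) = -6.637071, f(2.590000) = 23.524108 (opposite signs)
step 1: m = 1.920000, f(m) = 2.096240 > 0 → root in [1.250000, 1.920000]
step 2: m = 1.585000, f(m) = -3.266323 < 0 → root in [1.585000, 1.920000]
step 3: m = 1.752500, f(m) = -0.889815 < 0 → root in [1.752500, 1.920000]
Midpoint of [1.752500, 1.920000] = 1.836250

1.83625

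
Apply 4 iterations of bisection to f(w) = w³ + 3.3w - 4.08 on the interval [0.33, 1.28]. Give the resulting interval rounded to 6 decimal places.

f(0.330000) = -2.955063, f(1.280000) = 2.241152 (opposite signs)
step 1: m = 0.805000, f(m) = -0.901840 < 0 → root in [0.805000, 1.280000]
step 2: m = 1.042500, f(m) = 0.493246 > 0 → root in [0.805000, 1.042500]
step 3: m = 0.923750, f(m) = -0.243376 < 0 → root in [0.923750, 1.042500]
step 4: m = 0.983125, f(m) = 0.114537 > 0 → root in [0.923750, 0.983125]

[0.923750, 0.983125]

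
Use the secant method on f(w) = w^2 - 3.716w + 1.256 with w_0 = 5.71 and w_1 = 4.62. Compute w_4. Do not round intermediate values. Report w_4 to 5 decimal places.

Secant update: w_(k+1) = w_k − f(w_k)·(w_k − w_(k-1))/(f(w_k) − f(w_(k-1))).
f(w_0) = 12.641740, f(w_1) = 5.432480
w_2 = 4.620000 - (5.432480)·(4.620000 - 5.710000)/(5.432480 - (12.641740)) = 3.798639; f(w_2) = 1.569917
w_3 = 3.798639 - (1.569917)·(3.798639 - 4.620000)/(1.569917 - (5.432480)) = 3.464802; f(w_3) = 0.385648
w_4 = 3.464802 - (0.385648)·(3.464802 - 3.798639)/(0.385648 - (1.569917)) = 3.356090; f(w_4) = 0.048110

3.35609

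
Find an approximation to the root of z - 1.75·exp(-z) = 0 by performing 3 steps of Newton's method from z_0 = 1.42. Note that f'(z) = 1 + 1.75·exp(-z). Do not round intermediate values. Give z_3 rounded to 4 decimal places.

Newton update: z ← z − f(z)/f'(z).
z_0 = 1.420000: f = 0.997000, f' = 1.423000 → z_1 = 1.420000 - (0.997000)/(1.423000) = 0.719367
z_1 = 0.719367: f = -0.132989, f' = 1.852356 → z_2 = 0.719367 - (-0.132989)/(1.852356) = 0.791161
z_2 = 0.791161: f = -0.002145, f' = 1.793306 → z_3 = 0.791161 - (-0.002145)/(1.793306) = 0.792358

0.7924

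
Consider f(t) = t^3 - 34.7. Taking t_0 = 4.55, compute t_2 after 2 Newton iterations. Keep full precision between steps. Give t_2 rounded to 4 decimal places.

3.2911

Newton update: t ← t − f(t)/f'(t).
f'(t) = 3t^2
t_0 = 4.550000: f = 59.496375, f' = 62.107500 → t_1 = 4.550000 - (59.496375)/(62.107500) = 3.592042
t_1 = 3.592042: f = 11.647277, f' = 38.708298 → t_2 = 3.592042 - (11.647277)/(38.708298) = 3.291143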